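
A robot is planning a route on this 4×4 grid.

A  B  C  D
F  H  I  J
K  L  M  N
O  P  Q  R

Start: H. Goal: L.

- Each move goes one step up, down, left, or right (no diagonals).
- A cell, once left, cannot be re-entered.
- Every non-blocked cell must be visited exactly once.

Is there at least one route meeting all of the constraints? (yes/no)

One route that works: H → B → A → F → K → O → P → Q → R → N → J → D → C → I → M → L.

yes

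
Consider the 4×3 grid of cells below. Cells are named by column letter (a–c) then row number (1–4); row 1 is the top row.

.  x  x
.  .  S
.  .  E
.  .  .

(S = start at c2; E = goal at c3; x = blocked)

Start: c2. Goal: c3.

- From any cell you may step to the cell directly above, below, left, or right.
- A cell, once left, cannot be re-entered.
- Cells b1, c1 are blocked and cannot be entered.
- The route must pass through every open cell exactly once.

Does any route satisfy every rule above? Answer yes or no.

no

Cell a1 has only one open neighbour but is neither the start nor the goal, so a Hamiltonian route would have to both enter and leave it through the same neighbour — impossible without revisiting.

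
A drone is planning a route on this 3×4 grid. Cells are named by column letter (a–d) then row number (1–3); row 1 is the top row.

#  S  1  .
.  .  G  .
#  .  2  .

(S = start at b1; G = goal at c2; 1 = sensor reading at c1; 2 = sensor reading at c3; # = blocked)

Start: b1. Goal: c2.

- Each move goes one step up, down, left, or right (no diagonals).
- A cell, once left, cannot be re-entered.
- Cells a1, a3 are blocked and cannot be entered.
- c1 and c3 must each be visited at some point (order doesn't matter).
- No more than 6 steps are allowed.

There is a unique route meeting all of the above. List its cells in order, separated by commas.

b1, c1, d1, d2, d3, c3, c2

The budget equals the shortest possible length, so every move has to be on a shortest route through the required cells.
Route from b1: right 2 to d1, down 2 to d3, left 1 to c3, up 1 to c2 — 6 moves in all.
Check: all required cells visited; 6 ≤ 6 moves.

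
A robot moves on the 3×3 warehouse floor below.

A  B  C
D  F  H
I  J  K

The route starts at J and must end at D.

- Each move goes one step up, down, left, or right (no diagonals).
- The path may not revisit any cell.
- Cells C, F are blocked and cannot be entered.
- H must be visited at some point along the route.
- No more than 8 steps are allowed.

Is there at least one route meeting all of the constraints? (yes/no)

H must be visited but has only one open neighbour (K), and it is neither the start nor the goal — the route would have to enter and leave through K, re-entering it.

no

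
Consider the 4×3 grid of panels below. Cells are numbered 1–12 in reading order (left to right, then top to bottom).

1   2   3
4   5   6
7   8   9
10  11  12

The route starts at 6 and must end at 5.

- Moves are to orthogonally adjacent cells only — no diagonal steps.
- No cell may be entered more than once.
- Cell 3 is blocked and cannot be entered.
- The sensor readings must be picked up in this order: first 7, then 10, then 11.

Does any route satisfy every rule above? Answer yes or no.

Ignoring the required order, 5 revisit-free routes from 6 to 5 pass through all of 7, 10, and 11; the waypoint orders that occur are 11 → 10 → 7 (5) — never 7 → 10 → 11.

no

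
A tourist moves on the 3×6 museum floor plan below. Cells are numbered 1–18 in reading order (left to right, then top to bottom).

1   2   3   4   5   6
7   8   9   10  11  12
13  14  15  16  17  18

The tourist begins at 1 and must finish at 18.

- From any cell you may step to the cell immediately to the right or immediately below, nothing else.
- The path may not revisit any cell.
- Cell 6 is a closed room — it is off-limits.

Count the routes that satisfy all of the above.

A right/down-only route from 1 to 18 makes exactly 2 down-moves and 5 right-moves in some order.
With no other constraints that would be C(7,2) = 21 routes.
Subtract routes through each blocked cell (inclusion–exclusion for overlaps): − through 6: 1 → 20.
That gives 20 routes.

20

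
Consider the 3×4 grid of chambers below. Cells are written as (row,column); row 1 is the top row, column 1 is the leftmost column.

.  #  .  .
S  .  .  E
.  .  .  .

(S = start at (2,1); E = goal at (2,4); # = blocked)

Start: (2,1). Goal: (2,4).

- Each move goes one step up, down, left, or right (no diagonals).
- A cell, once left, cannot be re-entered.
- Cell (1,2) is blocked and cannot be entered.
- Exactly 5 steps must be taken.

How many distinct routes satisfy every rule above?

7

Need simple routes of exactly 5 moves from (2,1) to (2,4) (Manhattan distance 3, so 1 moves are spent on a detour and 1 undoing it).
Enumerating: (2,1) (3,1) (3,2) (2,2) (2,3) (2,4) | (2,1) (3,1) (3,2) (3,3) (2,3) (2,4) | (2,1) (3,1) (3,2) (3,3) (3,4) (2,4) | (2,1) (2,2) (3,2) (3,3) (2,3) (2,4) | (2,1) (2,2) (3,2) (3,3) (3,4) (2,4) | (2,1) (2,2) (2,3) (1,3) (1,4) (2,4) | (2,1) (2,2) (2,3) (3,3) (3,4) (2,4).
That gives 7 routes.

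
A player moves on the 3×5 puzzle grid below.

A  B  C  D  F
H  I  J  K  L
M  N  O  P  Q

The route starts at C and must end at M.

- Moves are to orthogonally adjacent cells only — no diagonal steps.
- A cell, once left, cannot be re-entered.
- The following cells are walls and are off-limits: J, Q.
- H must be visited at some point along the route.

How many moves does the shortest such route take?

4

Any route passes through H somewhere between C and M. Summing Manhattan distances along the two legs (C → H → M) gives a lower bound of 3 + 1 = 4 moves.
A route of 4 moves achieves this: C → B → I → H → M.
Since 4 matches the lower bound, it is optimal.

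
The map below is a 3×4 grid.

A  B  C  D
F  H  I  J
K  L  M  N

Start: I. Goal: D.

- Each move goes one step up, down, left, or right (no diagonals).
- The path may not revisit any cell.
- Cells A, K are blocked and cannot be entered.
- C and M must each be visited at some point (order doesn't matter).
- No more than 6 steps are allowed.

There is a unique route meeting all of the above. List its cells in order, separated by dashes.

I - M - L - H - B - C - D

The 6-move cap with required stops at C, M leaves no slack for detours.
Route from I: down 1 to M, left 1 to L, up 2 to B, right 2 to D — 6 moves in all.
Check: all required cells visited; 6 ≤ 6 moves.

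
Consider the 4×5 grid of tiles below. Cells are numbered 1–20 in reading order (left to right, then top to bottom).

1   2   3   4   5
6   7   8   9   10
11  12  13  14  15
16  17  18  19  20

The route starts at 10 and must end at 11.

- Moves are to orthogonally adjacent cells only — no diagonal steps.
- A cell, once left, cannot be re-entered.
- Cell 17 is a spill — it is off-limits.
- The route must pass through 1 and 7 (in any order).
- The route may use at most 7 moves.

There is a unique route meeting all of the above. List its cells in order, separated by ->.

10 -> 9 -> 8 -> 7 -> 2 -> 1 -> 6 -> 11

Any route must reach 1 and 7 and still end at 11 within 7 moves, so the order of the required stops is forced.
Route from 10: left 3 to 7, up 1 to 2, left 1 to 1, down 2 to 11 — 7 moves in all.
Check: all required cells visited; 7 ≤ 7 moves.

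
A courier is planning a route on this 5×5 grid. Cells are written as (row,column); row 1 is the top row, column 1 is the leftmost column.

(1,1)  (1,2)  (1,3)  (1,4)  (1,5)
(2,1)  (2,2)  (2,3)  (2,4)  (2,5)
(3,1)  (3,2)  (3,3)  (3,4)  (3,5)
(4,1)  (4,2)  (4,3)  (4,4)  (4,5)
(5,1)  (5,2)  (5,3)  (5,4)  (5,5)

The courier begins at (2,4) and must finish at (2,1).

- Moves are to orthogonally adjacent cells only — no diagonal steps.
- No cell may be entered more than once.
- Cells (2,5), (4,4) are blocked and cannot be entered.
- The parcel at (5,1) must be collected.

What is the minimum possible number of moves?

Any route passes through (5,1) somewhere between (2,4) and (2,1). Summing Manhattan distances along the two legs ((2,4) → (5,1) → (2,1)) gives a lower bound of 6 + 3 = 9 moves.
A route of 9 moves achieves this: (2,4) → (3,4) → (3,3) → (4,3) → (5,3) → (5,2) → (5,1) → (4,1) → (3,1) → (2,1).
Since 9 matches the lower bound, it is optimal.

9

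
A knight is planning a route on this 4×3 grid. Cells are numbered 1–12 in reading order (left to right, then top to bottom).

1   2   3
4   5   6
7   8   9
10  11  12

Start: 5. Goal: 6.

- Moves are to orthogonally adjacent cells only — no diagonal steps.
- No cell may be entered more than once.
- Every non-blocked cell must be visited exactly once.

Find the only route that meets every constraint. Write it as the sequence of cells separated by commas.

Need to visit all 12 open cells exactly once, starting at 5 and ending at 6.
Cell 12 has only two open neighbours (9 and 11), so the path must pass straight through it: one of those is the cell it's entered from and the other is where it exits.
Route from 5: down 1 to 8, right 1 to 9, down 1 to 12, left 2 to 10, up 3 to 1, right 2 to 3, down 1 to 6 — 11 moves in all.
Check: all 12 open cells covered.

5, 8, 9, 12, 11, 10, 7, 4, 1, 2, 3, 6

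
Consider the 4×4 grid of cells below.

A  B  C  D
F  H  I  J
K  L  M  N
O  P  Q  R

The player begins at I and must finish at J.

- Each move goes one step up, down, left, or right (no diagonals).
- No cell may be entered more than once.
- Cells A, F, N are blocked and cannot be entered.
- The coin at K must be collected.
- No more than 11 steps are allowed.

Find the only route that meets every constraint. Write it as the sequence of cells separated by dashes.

I - M - Q - P - O - K - L - H - B - C - D - J

Any route must reach K and still end at J within 11 moves, so the order of the required stops is forced.
Route from I: 2× down (reaching Q), 2× left (reaching O), up to K, right to L, 2× up (reaching B), 2× right (reaching D), down to J — 11 moves in all.
Check: all required cells visited; 11 ≤ 11 moves.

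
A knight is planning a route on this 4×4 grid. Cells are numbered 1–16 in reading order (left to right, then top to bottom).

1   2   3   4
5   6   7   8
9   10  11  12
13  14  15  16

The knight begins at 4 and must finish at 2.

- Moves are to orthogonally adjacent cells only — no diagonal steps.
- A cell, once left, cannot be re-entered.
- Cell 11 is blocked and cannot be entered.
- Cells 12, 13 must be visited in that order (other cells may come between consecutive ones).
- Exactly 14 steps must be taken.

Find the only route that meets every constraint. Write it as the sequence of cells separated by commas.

The waypoints must appear in the order 12, 13, with no cell reused.
Route from 4: left to 3, down to 7, right to 8, 2× down (reaching 16), 3× left (reaching 13), up to 9, right to 10, up to 6, left to 5, up to 1, right to 2 — 14 moves in all.
Check: order respected (12 at step 4, 13 at step 8); 14 moves as required.

4, 3, 7, 8, 12, 16, 15, 14, 13, 9, 10, 6, 5, 1, 2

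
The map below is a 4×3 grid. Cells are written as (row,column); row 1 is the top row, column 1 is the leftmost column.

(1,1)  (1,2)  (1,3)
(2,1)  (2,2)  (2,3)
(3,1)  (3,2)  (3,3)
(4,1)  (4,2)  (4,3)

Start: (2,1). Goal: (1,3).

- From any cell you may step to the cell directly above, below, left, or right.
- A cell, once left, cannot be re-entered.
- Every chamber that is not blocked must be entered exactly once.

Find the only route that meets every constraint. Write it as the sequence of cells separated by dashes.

(2,1) - (1,1) - (1,2) - (2,2) - (3,2) - (3,1) - (4,1) - (4,2) - (4,3) - (3,3) - (2,3) - (1,3)

Need to visit all 12 open cells exactly once, starting at (2,1) and ending at (1,3).
Route from (2,1): up 1 to (1,1), right 1 to (1,2), down 2 to (3,2), left 1 to (3,1), down 1 to (4,1), right 2 to (4,3), up 3 to (1,3) — 11 moves in all.
Check: all 12 open cells covered.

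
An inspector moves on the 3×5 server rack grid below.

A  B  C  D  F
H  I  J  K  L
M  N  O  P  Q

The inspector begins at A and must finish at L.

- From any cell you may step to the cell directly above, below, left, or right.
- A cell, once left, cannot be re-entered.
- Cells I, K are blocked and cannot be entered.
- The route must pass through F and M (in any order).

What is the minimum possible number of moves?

Any route passes through F and M in some order between A and L. Summing Manhattan distances along each leg and taking the cheapest ordering (A → M → F → L) gives a lower bound of 2 + 6 + 1 = 9 moves.
A route of 9 moves achieves this: A → H → M → N → O → J → C → D → F → L.
Since 9 matches the lower bound, it is optimal.

9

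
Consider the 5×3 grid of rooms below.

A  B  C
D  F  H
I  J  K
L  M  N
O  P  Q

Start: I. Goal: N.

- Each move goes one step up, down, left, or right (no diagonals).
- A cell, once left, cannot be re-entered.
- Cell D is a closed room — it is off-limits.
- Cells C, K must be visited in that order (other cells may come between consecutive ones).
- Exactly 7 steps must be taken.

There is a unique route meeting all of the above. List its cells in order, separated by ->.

The waypoints must appear in the order C, K, with no cell reused.
Route from I: right 1 to J, up 2 to B, right 1 to C, down 3 to N — 7 moves in all.
Check: order respected (C at step 4, K at step 6); 7 moves as required.

I -> J -> F -> B -> C -> H -> K -> N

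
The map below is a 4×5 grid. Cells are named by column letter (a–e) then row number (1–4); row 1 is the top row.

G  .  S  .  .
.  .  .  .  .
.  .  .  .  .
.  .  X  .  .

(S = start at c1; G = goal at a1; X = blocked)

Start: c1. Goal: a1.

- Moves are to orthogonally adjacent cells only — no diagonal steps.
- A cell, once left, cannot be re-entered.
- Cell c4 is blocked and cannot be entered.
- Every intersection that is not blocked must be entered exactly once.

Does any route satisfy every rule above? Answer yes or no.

yes

One route that works: c1 → c2 → d2 → d1 → e1 → e2 → e3 → e4 → d4 → d3 → c3 → b3 → b4 → a4 → a3 → a2 → b2 → b1 → a1.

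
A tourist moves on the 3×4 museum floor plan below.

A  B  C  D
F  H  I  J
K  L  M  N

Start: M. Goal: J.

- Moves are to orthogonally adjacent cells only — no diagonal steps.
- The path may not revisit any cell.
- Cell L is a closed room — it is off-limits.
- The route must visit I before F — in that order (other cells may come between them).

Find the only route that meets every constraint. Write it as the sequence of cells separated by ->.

M -> I -> H -> F -> A -> B -> C -> D -> J

The waypoints must appear in the order I, F, with no cell reused.
Route from M: up to I, 2× left (reaching F), up to A, 3× right (reaching D), down to J — 8 moves in all.
Check: order respected (I at step 1, F at step 3).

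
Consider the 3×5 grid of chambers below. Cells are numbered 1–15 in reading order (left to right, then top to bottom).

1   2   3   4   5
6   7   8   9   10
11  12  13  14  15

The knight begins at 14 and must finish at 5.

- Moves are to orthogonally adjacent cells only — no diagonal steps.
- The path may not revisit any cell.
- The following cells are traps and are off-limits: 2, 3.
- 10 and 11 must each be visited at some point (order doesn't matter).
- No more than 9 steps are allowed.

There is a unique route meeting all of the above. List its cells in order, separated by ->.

The 9-move cap with required stops at 10, 11 leaves no slack for detours.
Route from 14: 3× left (reaching 11), up to 6, 4× right (reaching 10), up to 5 — 9 moves in all.
Check: all required cells visited; 9 ≤ 9 moves.

14 -> 13 -> 12 -> 11 -> 6 -> 7 -> 8 -> 9 -> 10 -> 5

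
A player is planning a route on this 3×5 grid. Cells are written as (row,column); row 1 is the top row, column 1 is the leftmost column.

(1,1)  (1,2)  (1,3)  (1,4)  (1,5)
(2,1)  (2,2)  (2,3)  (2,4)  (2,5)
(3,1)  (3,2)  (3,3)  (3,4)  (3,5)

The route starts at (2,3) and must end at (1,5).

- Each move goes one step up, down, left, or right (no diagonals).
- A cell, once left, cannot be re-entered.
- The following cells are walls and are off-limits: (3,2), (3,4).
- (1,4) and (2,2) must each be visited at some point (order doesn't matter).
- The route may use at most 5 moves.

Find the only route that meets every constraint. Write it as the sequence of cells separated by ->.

Any route must reach (1,4) and (2,2) and still end at (1,5) within 5 moves, so the order of the required stops is forced.
Route from (2,3): left 1 to (2,2), up 1 to (1,2), right 3 to (1,5) — 5 moves in all.
Check: all required cells visited; 5 ≤ 5 moves.

(2,3) -> (2,2) -> (1,2) -> (1,3) -> (1,4) -> (1,5)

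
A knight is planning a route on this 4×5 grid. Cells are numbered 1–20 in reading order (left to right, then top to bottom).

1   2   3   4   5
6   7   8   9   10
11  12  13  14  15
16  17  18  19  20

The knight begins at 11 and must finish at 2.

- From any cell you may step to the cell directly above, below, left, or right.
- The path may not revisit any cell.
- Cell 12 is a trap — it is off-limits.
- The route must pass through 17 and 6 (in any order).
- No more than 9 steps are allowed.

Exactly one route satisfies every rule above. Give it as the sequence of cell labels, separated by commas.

11, 16, 17, 18, 13, 8, 7, 6, 1, 2

Any route must reach 17 and 6 and still end at 2 within 9 moves, so the order of the required stops is forced.
Route from 11: down to 16, 2× right (reaching 18), 2× up (reaching 8), 2× left (reaching 6), up to 1, right to 2 — 9 moves in all.
Check: all required cells visited; 9 ≤ 9 moves.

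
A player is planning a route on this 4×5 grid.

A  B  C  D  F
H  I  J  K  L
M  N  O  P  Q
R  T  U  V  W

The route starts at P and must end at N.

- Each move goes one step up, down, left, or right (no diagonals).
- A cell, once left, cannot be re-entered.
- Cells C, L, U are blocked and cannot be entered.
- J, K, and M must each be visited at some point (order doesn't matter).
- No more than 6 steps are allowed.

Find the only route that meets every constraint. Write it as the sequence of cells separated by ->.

P -> K -> J -> I -> H -> M -> N

Any route must reach J, K, and M and still end at N within 6 moves, so the order of the required stops is forced.
Route from P: up 1 to K, left 3 to H, down 1 to M, right 1 to N — 6 moves in all.
Check: all required cells visited; 6 ≤ 6 moves.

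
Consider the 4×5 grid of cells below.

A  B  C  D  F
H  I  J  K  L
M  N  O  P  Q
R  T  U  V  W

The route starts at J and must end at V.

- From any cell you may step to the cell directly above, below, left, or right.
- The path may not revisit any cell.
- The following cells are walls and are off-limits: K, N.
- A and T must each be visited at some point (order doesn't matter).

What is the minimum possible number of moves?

9

Any route passes through A and T in some order between J and V. Summing Manhattan distances along each leg and taking the cheapest ordering (J → A → T → V) gives a lower bound of 3 + 4 + 2 = 9 moves.
A route of 9 moves achieves this: J → C → B → A → H → M → R → T → U → V.
Since 9 matches the lower bound, it is optimal.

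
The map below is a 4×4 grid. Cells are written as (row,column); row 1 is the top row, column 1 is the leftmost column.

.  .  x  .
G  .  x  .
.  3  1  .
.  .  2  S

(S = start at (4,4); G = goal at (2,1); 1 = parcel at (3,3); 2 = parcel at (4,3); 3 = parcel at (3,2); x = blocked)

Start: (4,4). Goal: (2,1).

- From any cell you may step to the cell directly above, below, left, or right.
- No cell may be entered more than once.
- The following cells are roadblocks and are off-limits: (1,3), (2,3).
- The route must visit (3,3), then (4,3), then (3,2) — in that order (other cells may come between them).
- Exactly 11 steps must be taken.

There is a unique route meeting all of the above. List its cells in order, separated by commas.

(4,4), (3,4), (3,3), (4,3), (4,2), (4,1), (3,1), (3,2), (2,2), (1,2), (1,1), (2,1)

The waypoints must appear in the order (3,3), (4,3), (3,2), with no cell reused.
Route from (4,4): up to (3,4), left to (3,3), down to (4,3), 2× left (reaching (4,1)), up to (3,1), right to (3,2), 2× up (reaching (1,2)), left to (1,1), down to (2,1) — 11 moves in all.
Check: order respected (1 at step 2, 2 at step 3, 3 at step 7); 11 moves as required.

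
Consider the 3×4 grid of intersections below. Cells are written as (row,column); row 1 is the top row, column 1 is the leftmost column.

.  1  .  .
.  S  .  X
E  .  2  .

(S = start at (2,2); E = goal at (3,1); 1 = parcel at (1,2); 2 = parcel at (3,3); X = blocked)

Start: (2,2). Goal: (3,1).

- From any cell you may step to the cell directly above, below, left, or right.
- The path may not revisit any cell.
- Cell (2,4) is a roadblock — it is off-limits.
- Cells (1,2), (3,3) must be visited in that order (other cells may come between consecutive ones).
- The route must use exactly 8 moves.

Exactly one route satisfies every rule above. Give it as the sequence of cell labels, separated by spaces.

The waypoints must appear in the order (1,2), (3,3), with no cell reused.
Route from (2,2): left to (2,1), up to (1,1), 2× right (reaching (1,3)), 2× down (reaching (3,3)), 2× left (reaching (3,1)) — 8 moves in all.
Check: order respected (1 at step 3, 2 at step 6); 8 moves as required.

(2,2) (2,1) (1,1) (1,2) (1,3) (2,3) (3,3) (3,2) (3,1)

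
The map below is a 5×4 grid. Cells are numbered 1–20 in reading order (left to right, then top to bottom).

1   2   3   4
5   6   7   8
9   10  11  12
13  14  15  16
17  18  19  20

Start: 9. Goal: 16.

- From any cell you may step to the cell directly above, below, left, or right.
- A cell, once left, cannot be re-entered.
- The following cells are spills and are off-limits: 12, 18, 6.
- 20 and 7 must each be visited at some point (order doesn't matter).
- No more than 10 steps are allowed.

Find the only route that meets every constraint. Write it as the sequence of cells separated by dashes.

The 10-move cap with required stops at 20, 7 leaves no slack for detours.
Route from 9: up 2 to 1, right 2 to 3, down 4 to 19, right 1 to 20, up 1 to 16 — 10 moves in all.
Check: all required cells visited; 10 ≤ 10 moves.

9 - 5 - 1 - 2 - 3 - 7 - 11 - 15 - 19 - 20 - 16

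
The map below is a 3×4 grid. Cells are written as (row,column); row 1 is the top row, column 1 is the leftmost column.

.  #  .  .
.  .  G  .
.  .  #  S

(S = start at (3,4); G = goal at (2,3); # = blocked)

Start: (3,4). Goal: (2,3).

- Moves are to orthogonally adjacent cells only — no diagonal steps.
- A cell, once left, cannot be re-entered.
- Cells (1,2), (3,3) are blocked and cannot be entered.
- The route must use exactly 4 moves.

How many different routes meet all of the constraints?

1

Need simple routes of exactly 4 moves from (3,4) to (2,3) (Manhattan distance 2, so 1 moves are spent on a detour and 1 undoing it).
Enumerating: (3,4) (2,4) (1,4) (1,3) (2,3).
That gives 1 route.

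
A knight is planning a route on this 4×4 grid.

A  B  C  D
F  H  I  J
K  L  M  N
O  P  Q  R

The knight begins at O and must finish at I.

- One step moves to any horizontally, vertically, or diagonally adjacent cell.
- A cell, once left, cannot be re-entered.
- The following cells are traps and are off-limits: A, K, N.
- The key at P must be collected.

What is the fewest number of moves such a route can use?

3

Any route passes through P somewhere between O and I. Summing Chebyshev distances along the two legs (O → P → I) gives a lower bound of 1 + 2 = 3 moves.
A route of 3 moves achieves this: O → P → L → I.
Since 3 matches the lower bound, it is optimal.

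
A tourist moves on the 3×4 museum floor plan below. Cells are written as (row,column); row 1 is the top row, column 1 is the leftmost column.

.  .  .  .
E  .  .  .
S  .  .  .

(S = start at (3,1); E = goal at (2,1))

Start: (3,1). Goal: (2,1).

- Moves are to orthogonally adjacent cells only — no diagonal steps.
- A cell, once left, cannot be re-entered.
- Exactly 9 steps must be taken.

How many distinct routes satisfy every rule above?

9

Need simple routes of exactly 9 moves from (3,1) to (2,1) (Manhattan distance 1, so 4 moves are spent on a detour and 4 undoing it).
Branch systematically from the start, pruning whenever the remaining move budget drops below the Manhattan distance to (2,1) or differs from it in parity. Every completion starts via (3,2): 9 (no valid completion starts via (2,1)).
That gives 9 routes.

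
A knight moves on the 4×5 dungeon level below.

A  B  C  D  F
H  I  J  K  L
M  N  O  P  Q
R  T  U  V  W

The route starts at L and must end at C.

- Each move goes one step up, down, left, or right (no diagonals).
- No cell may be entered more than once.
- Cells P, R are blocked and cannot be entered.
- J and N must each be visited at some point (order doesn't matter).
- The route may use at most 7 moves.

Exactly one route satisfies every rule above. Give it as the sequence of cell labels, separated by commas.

L, K, J, O, N, I, B, C

Any route must reach J and N and still end at C within 7 moves, so the order of the required stops is forced.
Route from L: 2× left (reaching J), down to O, left to N, 2× up (reaching B), right to C — 7 moves in all.
Check: all required cells visited; 7 ≤ 7 moves.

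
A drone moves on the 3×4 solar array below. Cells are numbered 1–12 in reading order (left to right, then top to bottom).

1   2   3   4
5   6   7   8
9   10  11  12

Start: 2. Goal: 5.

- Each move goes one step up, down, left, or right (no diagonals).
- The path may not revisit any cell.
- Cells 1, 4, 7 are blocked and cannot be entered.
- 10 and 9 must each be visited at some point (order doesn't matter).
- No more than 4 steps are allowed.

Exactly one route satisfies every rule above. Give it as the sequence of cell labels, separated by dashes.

Any route must reach 10 and 9 and still end at 5 within 4 moves, so the order of the required stops is forced.
Route from 2: down 2 to 10, left 1 to 9, up 1 to 5 — 4 moves in all.
Check: all required cells visited; 4 ≤ 4 moves.

2 - 6 - 10 - 9 - 5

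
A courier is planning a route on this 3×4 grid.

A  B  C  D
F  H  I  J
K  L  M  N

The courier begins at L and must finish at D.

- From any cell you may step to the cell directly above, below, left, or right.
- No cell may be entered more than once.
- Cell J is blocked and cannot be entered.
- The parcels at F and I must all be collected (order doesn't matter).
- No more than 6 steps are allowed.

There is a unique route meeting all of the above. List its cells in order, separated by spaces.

The budget equals the shortest possible length, so every move has to be on a shortest route through the required cells.
Route from L: left to K, up to F, 2× right (reaching I), up to C, right to D — 6 moves in all.
Check: all required cells visited; 6 ≤ 6 moves.

L K F H I C D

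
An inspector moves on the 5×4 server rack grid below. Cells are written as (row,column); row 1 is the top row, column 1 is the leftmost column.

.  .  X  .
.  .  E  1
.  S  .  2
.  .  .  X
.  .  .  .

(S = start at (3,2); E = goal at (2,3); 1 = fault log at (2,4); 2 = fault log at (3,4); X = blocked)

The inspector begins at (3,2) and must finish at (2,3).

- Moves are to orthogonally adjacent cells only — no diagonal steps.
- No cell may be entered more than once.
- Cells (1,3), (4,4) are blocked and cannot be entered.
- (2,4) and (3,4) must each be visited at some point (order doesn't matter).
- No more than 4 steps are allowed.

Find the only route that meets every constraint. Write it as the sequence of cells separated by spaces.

The budget equals the shortest possible length, so every move has to be on a shortest route through the required cells.
Route from (3,2): 2× right (reaching (3,4)), up to (2,4), left to (2,3) — 4 moves in all.
Check: all required cells visited; 4 ≤ 4 moves.

(3,2) (3,3) (3,4) (2,4) (2,3)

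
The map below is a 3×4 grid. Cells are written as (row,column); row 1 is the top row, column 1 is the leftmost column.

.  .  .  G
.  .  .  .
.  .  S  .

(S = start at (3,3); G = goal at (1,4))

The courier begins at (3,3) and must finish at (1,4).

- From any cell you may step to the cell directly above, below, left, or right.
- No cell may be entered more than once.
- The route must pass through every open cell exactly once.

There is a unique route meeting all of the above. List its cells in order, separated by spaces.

(3,3) (3,4) (2,4) (2,3) (2,2) (3,2) (3,1) (2,1) (1,1) (1,2) (1,3) (1,4)

Need to visit all 12 open cells exactly once, starting at (3,3) and ending at (1,4).
Cell (1,1) has only two open neighbours ((2,1) and (1,2)), so the path must pass straight through it: one of those is the cell it's entered from and the other is where it exits.
Route from (3,3): right to (3,4), up to (2,4), 2× left (reaching (2,2)), down to (3,2), left to (3,1), 2× up (reaching (1,1)), 3× right (reaching (1,4)) — 11 moves in all.
Check: all 12 open cells covered.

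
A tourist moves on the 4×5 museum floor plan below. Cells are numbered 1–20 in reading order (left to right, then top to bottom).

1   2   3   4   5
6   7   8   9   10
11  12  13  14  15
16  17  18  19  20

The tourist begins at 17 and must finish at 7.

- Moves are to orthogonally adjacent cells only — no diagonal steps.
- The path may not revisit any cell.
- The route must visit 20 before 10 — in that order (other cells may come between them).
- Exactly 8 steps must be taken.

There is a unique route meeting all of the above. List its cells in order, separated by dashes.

17 - 18 - 19 - 20 - 15 - 10 - 9 - 8 - 7

The waypoints must appear in the order 20, 10, with no cell reused.
Route from 17: 3× right (reaching 20), 2× up (reaching 10), 3× left (reaching 7) — 8 moves in all.
Check: order respected (20 at step 3, 10 at step 5); 8 moves as required.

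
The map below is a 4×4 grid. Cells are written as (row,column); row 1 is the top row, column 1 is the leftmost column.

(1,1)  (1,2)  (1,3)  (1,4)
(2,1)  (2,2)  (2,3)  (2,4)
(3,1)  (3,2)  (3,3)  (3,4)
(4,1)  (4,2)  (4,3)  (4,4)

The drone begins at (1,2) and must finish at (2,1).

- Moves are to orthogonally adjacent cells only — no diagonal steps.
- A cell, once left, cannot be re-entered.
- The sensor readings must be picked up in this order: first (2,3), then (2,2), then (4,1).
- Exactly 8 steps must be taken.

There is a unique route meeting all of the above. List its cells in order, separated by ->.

(1,2) -> (1,3) -> (2,3) -> (2,2) -> (3,2) -> (4,2) -> (4,1) -> (3,1) -> (2,1)

The waypoints must appear in the order (2,3), (2,2), (4,1), with no cell reused.
Route from (1,2): right to (1,3), down to (2,3), left to (2,2), 2× down (reaching (4,2)), left to (4,1), 2× up (reaching (2,1)) — 8 moves in all.
Check: order respected ((2,3) at step 2, (2,2) at step 3, (4,1) at step 6); 8 moves as required.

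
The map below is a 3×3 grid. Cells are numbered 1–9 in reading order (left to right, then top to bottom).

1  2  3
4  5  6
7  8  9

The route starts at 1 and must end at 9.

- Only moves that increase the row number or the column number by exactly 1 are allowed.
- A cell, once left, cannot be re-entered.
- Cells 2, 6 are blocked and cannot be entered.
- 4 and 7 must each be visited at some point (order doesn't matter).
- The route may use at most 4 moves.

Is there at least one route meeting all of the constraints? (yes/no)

yes

One route that works: 1 → 4 → 7 → 8 → 9.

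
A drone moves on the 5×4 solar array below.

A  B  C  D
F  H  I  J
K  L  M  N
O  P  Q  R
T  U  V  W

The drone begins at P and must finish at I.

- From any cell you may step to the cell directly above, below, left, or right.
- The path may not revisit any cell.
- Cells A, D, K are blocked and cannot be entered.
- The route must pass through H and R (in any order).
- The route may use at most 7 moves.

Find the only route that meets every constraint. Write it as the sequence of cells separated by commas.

P, Q, R, N, M, L, H, I

The budget equals the shortest possible length, so every move has to be on a shortest route through the required cells.
Route from P: 2× right (reaching R), up to N, 2× left (reaching L), up to H, right to I — 7 moves in all.
Check: all required cells visited; 7 ≤ 7 moves.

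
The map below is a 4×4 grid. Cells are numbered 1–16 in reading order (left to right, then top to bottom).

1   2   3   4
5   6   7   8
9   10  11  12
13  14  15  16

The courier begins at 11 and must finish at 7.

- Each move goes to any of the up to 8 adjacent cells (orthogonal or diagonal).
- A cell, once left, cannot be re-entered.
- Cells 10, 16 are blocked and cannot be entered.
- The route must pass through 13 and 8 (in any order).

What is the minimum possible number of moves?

Any route passes through 13 and 8 in some order between 11 and 7. Summing Chebyshev distances along each leg and taking the cheapest ordering (11 → 8 → 13 → 7) gives a lower bound of 1 + 3 + 2 = 6 moves.
The shortest route satisfying every rule uses 7 moves: 11 → 14 → 13 → 9 → 6 → 3 → 8 → 7.
The no-revisit rule (legs can't share cells) pushes the minimum above the 6-move bound; an exhaustive check rules out every length from 6 to 6, leaving 7 as the minimum.

7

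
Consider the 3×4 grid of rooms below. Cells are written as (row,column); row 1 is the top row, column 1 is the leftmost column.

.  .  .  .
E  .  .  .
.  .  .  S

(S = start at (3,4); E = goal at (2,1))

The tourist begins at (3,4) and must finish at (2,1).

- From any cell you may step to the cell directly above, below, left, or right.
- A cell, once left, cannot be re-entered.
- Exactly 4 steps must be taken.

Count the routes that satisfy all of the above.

Need simple routes of exactly 4 moves from (3,4) to (2,1) (Manhattan distance 4, so 0 moves are spent on a detour and 0 undoing it).
Enumerating: (3,4) (2,4) (2,3) (2,2) (2,1) | (3,4) (3,3) (2,3) (2,2) (2,1) | (3,4) (3,3) (3,2) (2,2) (2,1) | (3,4) (3,3) (3,2) (3,1) (2,1).
That gives 4 routes.

4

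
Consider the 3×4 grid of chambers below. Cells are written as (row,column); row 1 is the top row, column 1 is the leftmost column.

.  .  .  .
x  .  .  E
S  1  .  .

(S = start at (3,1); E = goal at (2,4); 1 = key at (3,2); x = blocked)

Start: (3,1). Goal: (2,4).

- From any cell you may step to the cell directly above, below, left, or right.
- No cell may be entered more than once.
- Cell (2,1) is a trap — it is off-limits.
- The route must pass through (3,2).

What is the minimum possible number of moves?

Any route passes through (3,2) somewhere between (3,1) and (2,4). Summing Manhattan distances along the two legs ((3,1) → (3,2) → (2,4)) gives a lower bound of 1 + 3 = 4 moves.
A route of 4 moves achieves this: (3,1) → (3,2) → (2,2) → (2,3) → (2,4).
Since 4 matches the lower bound, it is optimal.

4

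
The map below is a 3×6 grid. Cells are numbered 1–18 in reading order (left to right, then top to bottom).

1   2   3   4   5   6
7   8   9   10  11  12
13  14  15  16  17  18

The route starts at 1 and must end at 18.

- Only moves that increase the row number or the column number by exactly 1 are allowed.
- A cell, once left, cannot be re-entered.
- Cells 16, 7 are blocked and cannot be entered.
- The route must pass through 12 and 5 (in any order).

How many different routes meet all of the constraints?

2

A right/down-only route from 1 to 18 makes exactly 2 down-moves and 5 right-moves in some order.
With no other constraints that would be C(7,2) = 21 routes.
A monotone route can only reach the required cells in the order 5, 12, so split there and multiply the segment counts (each segment already excludes blocked cells): 1→5: 1; 5→12: 2; 12→18: 1; product = 2.
That gives 2 routes.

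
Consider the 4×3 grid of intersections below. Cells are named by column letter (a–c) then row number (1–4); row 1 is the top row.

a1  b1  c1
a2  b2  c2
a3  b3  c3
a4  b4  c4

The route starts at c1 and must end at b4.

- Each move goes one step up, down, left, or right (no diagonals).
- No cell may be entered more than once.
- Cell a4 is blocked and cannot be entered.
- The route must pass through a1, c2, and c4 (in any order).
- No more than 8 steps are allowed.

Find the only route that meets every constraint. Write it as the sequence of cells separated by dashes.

c1 - b1 - a1 - a2 - b2 - c2 - c3 - c4 - b4

Any route must reach a1, c2, and c4 and still end at b4 within 8 moves, so the order of the required stops is forced.
Route from c1: left 2 to a1, down 1 to a2, right 2 to c2, down 2 to c4, left 1 to b4 — 8 moves in all.
Check: all required cells visited; 8 ≤ 8 moves.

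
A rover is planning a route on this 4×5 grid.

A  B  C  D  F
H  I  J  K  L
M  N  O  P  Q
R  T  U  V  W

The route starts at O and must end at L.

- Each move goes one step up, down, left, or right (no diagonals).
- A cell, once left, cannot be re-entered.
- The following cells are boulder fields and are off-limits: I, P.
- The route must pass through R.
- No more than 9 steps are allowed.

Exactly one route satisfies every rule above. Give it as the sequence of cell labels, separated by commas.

O, N, M, R, T, U, V, W, Q, L

The budget equals the shortest possible length, so every move has to be on a shortest route through the required cells.
Route from O: left 2 to M, down 1 to R, right 4 to W, up 2 to L — 9 moves in all.
Check: all required cells visited; 9 ≤ 9 moves.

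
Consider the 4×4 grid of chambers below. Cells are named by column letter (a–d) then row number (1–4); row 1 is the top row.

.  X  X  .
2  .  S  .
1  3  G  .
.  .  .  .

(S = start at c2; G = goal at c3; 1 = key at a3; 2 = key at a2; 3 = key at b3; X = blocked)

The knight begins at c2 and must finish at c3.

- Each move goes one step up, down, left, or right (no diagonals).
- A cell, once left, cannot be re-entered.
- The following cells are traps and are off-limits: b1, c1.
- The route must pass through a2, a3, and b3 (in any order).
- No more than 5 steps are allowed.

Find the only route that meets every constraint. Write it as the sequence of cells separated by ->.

c2 -> b2 -> a2 -> a3 -> b3 -> c3

The 5-move cap with required stops at a2, a3, b3 leaves no slack for detours.
Route from c2: 2× left (reaching a2), down to a3, 2× right (reaching c3) — 5 moves in all.
Check: all required cells visited; 5 ≤ 5 moves.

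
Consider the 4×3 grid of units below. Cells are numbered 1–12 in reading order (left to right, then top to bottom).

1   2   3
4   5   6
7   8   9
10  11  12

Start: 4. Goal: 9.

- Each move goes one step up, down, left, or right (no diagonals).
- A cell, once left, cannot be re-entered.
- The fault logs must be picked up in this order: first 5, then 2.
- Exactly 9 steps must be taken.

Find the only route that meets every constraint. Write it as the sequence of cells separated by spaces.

4 7 10 11 8 5 2 3 6 9

The waypoints must appear in the order 5, 2, with no cell reused.
Route from 4: 2× down (reaching 10), right to 11, 3× up (reaching 2), right to 3, 2× down (reaching 9) — 9 moves in all.
Check: order respected (5 at step 5, 2 at step 6); 9 moves as required.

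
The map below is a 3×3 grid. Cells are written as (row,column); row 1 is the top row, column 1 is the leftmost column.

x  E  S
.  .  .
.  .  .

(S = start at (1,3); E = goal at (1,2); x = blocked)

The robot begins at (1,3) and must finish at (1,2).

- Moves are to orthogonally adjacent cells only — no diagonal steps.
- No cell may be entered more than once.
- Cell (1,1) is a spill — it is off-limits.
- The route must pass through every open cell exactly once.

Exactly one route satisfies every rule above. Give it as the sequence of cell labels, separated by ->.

Need to visit all 8 open cells exactly once, starting at (1,3) and ending at (1,2).
Route from (1,3): 2× down (reaching (3,3)), 2× left (reaching (3,1)), up to (2,1), right to (2,2), up to (1,2) — 7 moves in all.
Check: all 8 open cells covered.

(1,3) -> (2,3) -> (3,3) -> (3,2) -> (3,1) -> (2,1) -> (2,2) -> (1,2)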